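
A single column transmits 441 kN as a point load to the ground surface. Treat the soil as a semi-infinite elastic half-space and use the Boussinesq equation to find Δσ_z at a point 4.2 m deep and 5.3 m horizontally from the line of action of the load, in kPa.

Boussinesq vertical stress below a point load on an elastic half-space:
Δσ_z = 3P/(2πz²) · [1 + (r/z)²]^(−5/2)
r/z = 5.3/4.2 = 1.2619; [1+(r/z)²]^(−5/2) = 0.092415.
Δσ_z = 3×441/(2π×4.2²) × 0.092415 = 11.937 × 0.092415 = 1.103 kPa

Δσ_z ≈ 1.1 kPa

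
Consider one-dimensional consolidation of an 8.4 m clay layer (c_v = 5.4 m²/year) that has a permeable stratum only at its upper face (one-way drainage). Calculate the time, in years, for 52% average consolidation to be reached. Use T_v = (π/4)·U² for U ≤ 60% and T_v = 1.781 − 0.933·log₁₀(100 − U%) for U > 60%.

t ≈ 2.77 years

Drainage path length: H_d = H = 8.4 m (single drainage).
U ≤ 60%: T_v = (π/4)·U² = (π/4)×0.52² = 0.21237.
t = T_v·H_d²/c_v = 0.21237×8.4²/5.4 = 2.775 years.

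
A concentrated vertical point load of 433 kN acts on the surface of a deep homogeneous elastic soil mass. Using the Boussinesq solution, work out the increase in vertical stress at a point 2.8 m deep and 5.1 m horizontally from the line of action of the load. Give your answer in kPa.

Δσ_z ≈ 0.681 kPa

Boussinesq vertical stress below a point load on an elastic half-space:
Δσ_z = 3P/(2πz²) · [1 + (r/z)²]^(−5/2)
r/z = 5.1/2.8 = 1.8214; [1+(r/z)²]^(−5/2) = 0.025816.
Δσ_z = 3×433/(2π×2.8²) × 0.025816 = 26.37 × 0.025816 = 0.6808 kPa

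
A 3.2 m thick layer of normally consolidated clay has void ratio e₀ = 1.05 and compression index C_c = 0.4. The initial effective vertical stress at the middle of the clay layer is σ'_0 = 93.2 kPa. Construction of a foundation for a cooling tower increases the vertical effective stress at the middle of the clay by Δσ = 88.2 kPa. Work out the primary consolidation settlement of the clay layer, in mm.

S_c ≈ 181 mm

Final effective stress: σ'_f = σ'_0 + Δσ = 93.2 + 88.2 = 181.4 kPa.
Normally consolidated clay, so the full stress increment lies on the virgin compression line:
S_c = C_c·H/(1+e₀)·log₁₀(σ'_f/σ'_0) = 0.4×3.2/(1+1.05)×log₁₀(181.4/93.2)
    = 0.62439 × 0.28922 = 0.1806 m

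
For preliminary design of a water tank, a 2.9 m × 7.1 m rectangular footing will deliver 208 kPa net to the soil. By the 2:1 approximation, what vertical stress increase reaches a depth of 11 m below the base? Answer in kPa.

Δσ_z ≈ 17 kPa

By the 2:1 method the load spreads at 1 horizontal : 2 vertical, so at depth z the loaded area has grown by z in each plan dimension:
Δσ = qBL/((B+z)(L+z)) = 208×2.9×7.1/((2.9+11)(7.1+11)) = 17.023 kPa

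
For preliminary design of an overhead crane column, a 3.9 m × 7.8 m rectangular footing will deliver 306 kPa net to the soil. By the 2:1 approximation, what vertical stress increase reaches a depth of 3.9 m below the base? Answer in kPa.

By the 2:1 method the load spreads at 1 horizontal : 2 vertical, so at depth z the loaded area has grown by z in each plan dimension:
Δσ = qBL/((B+z)(L+z)) = 306×3.9×7.8/((3.9+3.9)(7.8+3.9)) = 102 kPa

Δσ_z ≈ 102 kPa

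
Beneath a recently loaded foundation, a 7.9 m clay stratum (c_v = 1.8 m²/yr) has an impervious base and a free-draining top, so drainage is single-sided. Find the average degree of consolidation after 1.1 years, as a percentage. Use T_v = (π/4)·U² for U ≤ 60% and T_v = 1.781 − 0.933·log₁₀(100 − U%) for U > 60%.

Drainage path length: H_d = H = 7.9 m (single drainage).
T_v = c_v·t/H_d² = 1.8×1.1/7.9² = 0.031726.
T_v = 0.031726 corresponds to the U ≤ 60% branch:
U = √(4T_v/π) = 0.201

U ≈ 20.1 %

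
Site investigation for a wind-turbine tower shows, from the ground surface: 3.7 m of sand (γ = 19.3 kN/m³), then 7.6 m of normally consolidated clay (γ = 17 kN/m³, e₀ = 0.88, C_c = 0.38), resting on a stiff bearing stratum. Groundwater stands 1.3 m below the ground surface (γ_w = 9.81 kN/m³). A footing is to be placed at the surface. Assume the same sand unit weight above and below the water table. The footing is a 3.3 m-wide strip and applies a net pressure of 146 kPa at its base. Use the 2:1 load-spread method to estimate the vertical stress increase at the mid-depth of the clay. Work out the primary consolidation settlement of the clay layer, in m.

S_c ≈ 0.311 m

Mid-depth of clay below the ground surface: z = 3.7 + 7.6/2 = 7.5 m.
Total vertical stress at mid-clay: σ_v = 19.3×3.7 + 17×3.8 = 136.01 kPa.
Pore pressure: u = 9.81×(7.5 − 1.3) = 60.822 kPa.
Initial effective stress: σ'_0 = σ_v − u = 136.01 − 60.822 = 75.188 kPa.
Stress increase at mid-clay by the 2:1 spreading method:
Δσ = qB/(B+z) = 146×3.3/(3.3+7.5) = 44.611 kPa
Final effective stress: σ'_f = σ'_0 + Δσ = 75.188 + 44.611 = 119.8 kPa.
Normally consolidated clay, so the full stress increment lies on the virgin compression line:
S_c = C_c·H/(1+e₀)·log₁₀(σ'_f/σ'_0) = 0.38×7.6/(1+0.88)×log₁₀(119.8/75.188)
    = 1.5362 × 0.20231 = 0.3108 m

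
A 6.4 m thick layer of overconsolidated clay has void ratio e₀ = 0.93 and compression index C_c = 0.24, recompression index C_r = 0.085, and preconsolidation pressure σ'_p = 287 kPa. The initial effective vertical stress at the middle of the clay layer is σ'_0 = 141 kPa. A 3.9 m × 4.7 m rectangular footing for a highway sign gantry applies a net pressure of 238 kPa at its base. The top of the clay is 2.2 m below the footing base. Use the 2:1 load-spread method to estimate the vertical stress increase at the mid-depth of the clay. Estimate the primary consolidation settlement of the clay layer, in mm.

Mid-depth of clay below the footing base: z = 2.2 + 6.4/2 = 5.4 m.
Stress increase at mid-clay by the 2:1 spreading method:
Δσ = qBL/((B+z)(L+z)) = 238×3.9×4.7/((3.9+5.4)(4.7+5.4)) = 46.445 kPa
Final effective stress: σ'_f = 141 + 46.445 = 187.44 kPa.
σ'_f = 187.44 ≤ σ'_p = 287 kPa, so the clay remains overconsolidated and only the recompression index applies:
S_c = C_r·H/(1+e₀)·log₁₀(σ'_f/σ'_0) = 0.085×6.4/1.93×log₁₀(187.44/141)
    = 0.28187 × 0.12364 = 0.03485 m

S_c ≈ 34.9 mm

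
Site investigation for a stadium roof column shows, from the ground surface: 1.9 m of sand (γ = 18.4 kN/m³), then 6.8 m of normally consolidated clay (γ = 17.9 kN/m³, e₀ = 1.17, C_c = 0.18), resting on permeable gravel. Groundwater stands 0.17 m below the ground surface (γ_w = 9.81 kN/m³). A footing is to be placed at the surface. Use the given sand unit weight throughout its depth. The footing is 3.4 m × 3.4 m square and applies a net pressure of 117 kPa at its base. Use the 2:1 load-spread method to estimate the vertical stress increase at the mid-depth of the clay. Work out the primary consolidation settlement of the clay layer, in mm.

Mid-depth of clay below the ground surface: z = 1.9 + 6.8/2 = 5.3 m.
Total vertical stress at mid-clay: σ_v = 18.4×1.9 + 17.9×3.4 = 95.82 kPa.
Pore pressure: u = 9.81×(5.3 − 0.17) = 50.325 kPa.
Initial effective stress: σ'_0 = σ_v − u = 95.82 − 50.325 = 45.495 kPa.
Stress increase at mid-clay by the 2:1 spreading method:
Δσ = qBL/((B+z)(L+z)) = 117×3.4×3.4/((3.4+5.3)(3.4+5.3)) = 17.869 kPa
Final effective stress: σ'_f = σ'_0 + Δσ = 45.495 + 17.869 = 63.364 kPa.
Normally consolidated clay, so the full stress increment lies on the virgin compression line:
S_c = C_c·H/(1+e₀)·log₁₀(σ'_f/σ'_0) = 0.18×6.8/(1+1.17)×log₁₀(63.364/45.495)
    = 0.56406 × 0.14388 = 0.08116 m

S_c ≈ 81.2 mm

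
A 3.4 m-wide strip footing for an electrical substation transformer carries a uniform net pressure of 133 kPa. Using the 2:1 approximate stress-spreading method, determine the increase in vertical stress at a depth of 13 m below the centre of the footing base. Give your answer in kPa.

Δσ_z ≈ 27.6 kPa

By the 2:1 method the load spreads at 1 horizontal : 2 vertical, so at depth z the loaded area has grown by z in each plan dimension:
Δσ = qB/(B+z) = 133×3.4/(3.4+13) = 27.573 kPa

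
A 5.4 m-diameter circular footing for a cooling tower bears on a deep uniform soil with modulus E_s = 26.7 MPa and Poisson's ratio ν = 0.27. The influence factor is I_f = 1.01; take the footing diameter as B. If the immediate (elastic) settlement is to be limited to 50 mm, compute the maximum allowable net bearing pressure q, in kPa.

q ≈ 264 kPa

E_s = 26.7 MPa = 26700 kPa.
S_e = q·B·(1−ν²)/E_s · I_f  ⇒  q = S_e·E_s / (B·(1−ν²)·I_f).
q = 0.05 × 26700 / (5.4 × 0.9271 × 1.01) = 264 kPa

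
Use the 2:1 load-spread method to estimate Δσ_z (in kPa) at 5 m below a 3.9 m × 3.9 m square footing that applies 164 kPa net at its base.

Δσ_z ≈ 31.5 kPa

By the 2:1 method the load spreads at 1 horizontal : 2 vertical, so at depth z the loaded area has grown by z in each plan dimension:
Δσ = qBL/((B+z)(L+z)) = 164×3.9×3.9/((3.9+5)(3.9+5)) = 31.491 kPa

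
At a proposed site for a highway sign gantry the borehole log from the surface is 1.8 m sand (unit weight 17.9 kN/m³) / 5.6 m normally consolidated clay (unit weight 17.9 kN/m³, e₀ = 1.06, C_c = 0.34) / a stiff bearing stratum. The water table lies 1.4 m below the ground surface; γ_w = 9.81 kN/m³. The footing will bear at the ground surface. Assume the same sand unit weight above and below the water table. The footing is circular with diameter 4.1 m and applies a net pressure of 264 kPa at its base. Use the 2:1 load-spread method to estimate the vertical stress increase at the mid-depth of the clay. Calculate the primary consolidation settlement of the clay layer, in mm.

S_c ≈ 307 mm

Mid-depth of clay below the ground surface: z = 1.8 + 5.6/2 = 4.6 m.
Total vertical stress at mid-clay: σ_v = 17.9×1.8 + 17.9×2.8 = 82.34 kPa.
Pore pressure: u = 9.81×(4.6 − 1.4) = 31.392 kPa.
Initial effective stress: σ'_0 = σ_v − u = 82.34 − 31.392 = 50.948 kPa.
Stress increase at mid-clay by the 2:1 spreading method:
Δσ ≈ qD²/(D+z)² = 264×4.1²/(4.1+4.6)² = 58.632 kPa
Final effective stress: σ'_f = σ'_0 + Δσ = 50.948 + 58.632 = 109.58 kPa.
Normally consolidated clay, so the full stress increment lies on the virgin compression line:
S_c = C_c·H/(1+e₀)·log₁₀(σ'_f/σ'_0) = 0.34×5.6/(1+1.06)×log₁₀(109.58/50.948)
    = 0.92427 × 0.3326 = 0.3074 m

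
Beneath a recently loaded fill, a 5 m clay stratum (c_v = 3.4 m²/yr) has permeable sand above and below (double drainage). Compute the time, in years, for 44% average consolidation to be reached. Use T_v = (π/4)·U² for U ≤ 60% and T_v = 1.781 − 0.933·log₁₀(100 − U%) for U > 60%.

t ≈ 0.28 years

Drainage path length: H_d = H/2 = 2.5 m (double drainage).
U ≤ 60%: T_v = (π/4)·U² = (π/4)×0.44² = 0.15205.
t = T_v·H_d²/c_v = 0.15205×2.5²/3.4 = 0.2795 years.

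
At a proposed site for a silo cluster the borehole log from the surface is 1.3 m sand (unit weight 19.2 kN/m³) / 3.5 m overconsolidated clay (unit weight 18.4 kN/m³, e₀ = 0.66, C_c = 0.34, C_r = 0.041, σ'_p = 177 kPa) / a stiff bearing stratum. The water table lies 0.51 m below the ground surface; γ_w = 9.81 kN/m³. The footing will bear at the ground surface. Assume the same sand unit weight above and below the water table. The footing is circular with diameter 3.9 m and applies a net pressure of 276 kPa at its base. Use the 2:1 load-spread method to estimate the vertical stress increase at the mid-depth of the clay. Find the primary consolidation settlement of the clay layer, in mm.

Mid-depth of clay below the ground surface: z = 1.3 + 3.5/2 = 3.05 m.
Total vertical stress at mid-clay: σ_v = 19.2×1.3 + 18.4×1.75 = 57.16 kPa.
Pore pressure: u = 9.81×(3.05 − 0.51) = 24.917 kPa.
Initial effective stress: σ'_0 = σ_v − u = 57.16 − 24.917 = 32.243 kPa.
Stress increase at mid-clay by the 2:1 spreading method:
Δσ ≈ qD²/(D+z)² = 276×3.9²/(3.9+3.05)² = 86.91 kPa
Final effective stress: σ'_f = 32.243 + 86.91 = 119.15 kPa.
σ'_f = 119.15 ≤ σ'_p = 177 kPa, so the clay remains overconsolidated and only the recompression index applies:
S_c = C_r·H/(1+e₀)·log₁₀(σ'_f/σ'_0) = 0.041×3.5/1.66×log₁₀(119.15/32.243)
    = 0.086444 × 0.56766 = 0.04907 m

S_c ≈ 49.1 mm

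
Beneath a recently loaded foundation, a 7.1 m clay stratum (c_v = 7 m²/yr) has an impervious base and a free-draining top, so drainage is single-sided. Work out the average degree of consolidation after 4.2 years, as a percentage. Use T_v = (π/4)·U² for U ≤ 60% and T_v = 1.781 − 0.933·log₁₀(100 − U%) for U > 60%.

Drainage path length: H_d = H = 7.1 m (single drainage).
T_v = c_v·t/H_d² = 7×4.2/7.1² = 0.58322.
T_v = 0.58322 corresponds to the U > 60% branch:
U = 1 − 10^((1.781 − T_v)/0.933)/100 = 0.8078

U ≈ 80.8 %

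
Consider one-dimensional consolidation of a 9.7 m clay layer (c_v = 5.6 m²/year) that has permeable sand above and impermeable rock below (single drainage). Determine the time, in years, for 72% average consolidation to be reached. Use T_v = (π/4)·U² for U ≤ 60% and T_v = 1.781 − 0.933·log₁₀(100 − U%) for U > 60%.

Drainage path length: H_d = H = 9.7 m (single drainage).
U > 60%: T_v = 1.781 − 0.933·log₁₀(100 − 72) = 0.4308.
t = T_v·H_d²/c_v = 0.4308×9.7²/5.6 = 7.238 years.

t ≈ 7.24 years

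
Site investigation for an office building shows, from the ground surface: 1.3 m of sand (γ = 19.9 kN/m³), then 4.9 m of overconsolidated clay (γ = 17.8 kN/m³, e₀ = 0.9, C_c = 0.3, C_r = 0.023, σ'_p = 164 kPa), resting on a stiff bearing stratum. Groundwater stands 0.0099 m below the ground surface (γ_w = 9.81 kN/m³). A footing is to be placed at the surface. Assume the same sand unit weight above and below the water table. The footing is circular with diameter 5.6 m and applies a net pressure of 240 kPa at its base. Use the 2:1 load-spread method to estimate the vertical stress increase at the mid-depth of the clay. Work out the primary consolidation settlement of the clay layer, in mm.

Mid-depth of clay below the ground surface: z = 1.3 + 4.9/2 = 3.75 m.
Total vertical stress at mid-clay: σ_v = 19.9×1.3 + 17.8×2.45 = 69.48 kPa.
Pore pressure: u = 9.81×(3.75 − 0.0099) = 36.689 kPa.
Initial effective stress: σ'_0 = σ_v − u = 69.48 − 36.689 = 32.791 kPa.
Stress increase at mid-clay by the 2:1 spreading method:
Δσ ≈ qD²/(D+z)² = 240×5.6²/(5.6+3.75)² = 86.092 kPa
Final effective stress: σ'_f = 32.791 + 86.092 = 118.88 kPa.
σ'_f = 118.88 ≤ σ'_p = 164 kPa, so the clay remains overconsolidated and only the recompression index applies:
S_c = C_r·H/(1+e₀)·log₁₀(σ'_f/σ'_0) = 0.023×4.9/1.9×log₁₀(118.88/32.791)
    = 0.059315 × 0.55935 = 0.03318 m

S_c ≈ 33.2 mm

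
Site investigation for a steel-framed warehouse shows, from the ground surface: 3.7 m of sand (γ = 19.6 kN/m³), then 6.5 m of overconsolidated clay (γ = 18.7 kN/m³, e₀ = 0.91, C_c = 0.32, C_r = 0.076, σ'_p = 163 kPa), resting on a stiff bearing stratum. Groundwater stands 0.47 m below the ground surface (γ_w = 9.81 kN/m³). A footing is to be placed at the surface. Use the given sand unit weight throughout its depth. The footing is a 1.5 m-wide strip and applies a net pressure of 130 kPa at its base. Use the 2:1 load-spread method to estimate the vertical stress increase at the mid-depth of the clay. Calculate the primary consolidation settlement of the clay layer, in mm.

S_c ≈ 32.1 mm

Mid-depth of clay below the ground surface: z = 3.7 + 6.5/2 = 6.95 m.
Total vertical stress at mid-clay: σ_v = 19.6×3.7 + 18.7×3.25 = 133.3 kPa.
Pore pressure: u = 9.81×(6.95 − 0.47) = 63.569 kPa.
Initial effective stress: σ'_0 = σ_v − u = 133.3 − 63.569 = 69.731 kPa.
Stress increase at mid-clay by the 2:1 spreading method:
Δσ = qB/(B+z) = 130×1.5/(1.5+6.95) = 23.077 kPa
Final effective stress: σ'_f = 69.731 + 23.077 = 92.808 kPa.
σ'_f = 92.808 ≤ σ'_p = 163 kPa, so the clay remains overconsolidated and only the recompression index applies:
S_c = C_r·H/(1+e₀)·log₁₀(σ'_f/σ'_0) = 0.076×6.5/1.91×log₁₀(92.808/69.731)
    = 0.25864 × 0.12416 = 0.03211 m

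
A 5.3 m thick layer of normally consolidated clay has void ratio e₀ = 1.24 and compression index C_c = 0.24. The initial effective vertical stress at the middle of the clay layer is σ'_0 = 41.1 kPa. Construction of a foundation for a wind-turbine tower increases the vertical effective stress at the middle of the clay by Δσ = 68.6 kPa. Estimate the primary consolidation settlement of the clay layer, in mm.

Final effective stress: σ'_f = σ'_0 + Δσ = 41.1 + 68.6 = 109.7 kPa.
Normally consolidated clay, so the full stress increment lies on the virgin compression line:
S_c = C_c·H/(1+e₀)·log₁₀(σ'_f/σ'_0) = 0.24×5.3/(1+1.24)×log₁₀(109.7/41.1)
    = 0.56786 × 0.42636 = 0.2421 m

S_c ≈ 242 mm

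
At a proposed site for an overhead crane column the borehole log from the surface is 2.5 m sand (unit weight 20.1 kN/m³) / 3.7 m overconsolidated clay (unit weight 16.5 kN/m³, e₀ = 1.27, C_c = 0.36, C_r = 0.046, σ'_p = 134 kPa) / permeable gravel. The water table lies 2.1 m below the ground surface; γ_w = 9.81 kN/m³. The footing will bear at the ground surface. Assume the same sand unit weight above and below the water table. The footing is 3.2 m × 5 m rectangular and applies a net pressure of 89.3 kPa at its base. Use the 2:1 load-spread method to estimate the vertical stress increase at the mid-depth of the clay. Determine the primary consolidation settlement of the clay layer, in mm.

S_c ≈ 9.65 mm

Mid-depth of clay below the ground surface: z = 2.5 + 3.7/2 = 4.35 m.
Total vertical stress at mid-clay: σ_v = 20.1×2.5 + 16.5×1.85 = 80.775 kPa.
Pore pressure: u = 9.81×(4.35 − 2.1) = 22.073 kPa.
Initial effective stress: σ'_0 = σ_v − u = 80.775 − 22.073 = 58.702 kPa.
Stress increase at mid-clay by the 2:1 spreading method:
Δσ = qBL/((B+z)(L+z)) = 89.3×3.2×5/((3.2+4.35)(5+4.35)) = 20.24 kPa
Final effective stress: σ'_f = 58.702 + 20.24 = 78.942 kPa.
σ'_f = 78.942 ≤ σ'_p = 134 kPa, so the clay remains overconsolidated and only the recompression index applies:
S_c = C_r·H/(1+e₀)·log₁₀(σ'_f/σ'_0) = 0.046×3.7/2.27×log₁₀(78.942/58.702)
    = 0.07498 × 0.12866 = 0.009647 m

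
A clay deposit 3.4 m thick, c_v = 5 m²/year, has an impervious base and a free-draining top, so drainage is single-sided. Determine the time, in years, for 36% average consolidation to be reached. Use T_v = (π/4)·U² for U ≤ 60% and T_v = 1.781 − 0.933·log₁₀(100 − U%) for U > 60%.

Drainage path length: H_d = H = 3.4 m (single drainage).
U ≤ 60%: T_v = (π/4)·U² = (π/4)×0.36² = 0.10179.
t = T_v·H_d²/c_v = 0.10179×3.4²/5 = 0.2353 years.

t ≈ 0.235 years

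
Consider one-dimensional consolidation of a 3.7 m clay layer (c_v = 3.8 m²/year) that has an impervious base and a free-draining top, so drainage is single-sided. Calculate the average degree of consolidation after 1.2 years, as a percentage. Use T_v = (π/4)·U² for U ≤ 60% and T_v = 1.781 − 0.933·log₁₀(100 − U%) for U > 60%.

Drainage path length: H_d = H = 3.7 m (single drainage).
T_v = c_v·t/H_d² = 3.8×1.2/3.7² = 0.33309.
T_v = 0.33309 corresponds to the U > 60% branch:
U = 1 − 10^((1.781 − T_v)/0.933)/100 = 0.6436

U ≈ 64.4 %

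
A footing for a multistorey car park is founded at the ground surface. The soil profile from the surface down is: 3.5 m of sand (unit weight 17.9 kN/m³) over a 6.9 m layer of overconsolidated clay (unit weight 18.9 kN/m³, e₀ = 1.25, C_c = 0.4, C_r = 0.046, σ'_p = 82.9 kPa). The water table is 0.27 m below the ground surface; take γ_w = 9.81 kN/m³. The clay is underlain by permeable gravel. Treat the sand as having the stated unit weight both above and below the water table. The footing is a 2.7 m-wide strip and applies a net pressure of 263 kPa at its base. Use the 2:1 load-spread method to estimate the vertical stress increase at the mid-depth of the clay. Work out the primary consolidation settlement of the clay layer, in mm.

Mid-depth of clay below the ground surface: z = 3.5 + 6.9/2 = 6.95 m.
Total vertical stress at mid-clay: σ_v = 17.9×3.5 + 18.9×3.45 = 127.85 kPa.
Pore pressure: u = 9.81×(6.95 − 0.27) = 65.531 kPa.
Initial effective stress: σ'_0 = σ_v − u = 127.85 − 65.531 = 62.319 kPa.
Stress increase at mid-clay by the 2:1 spreading method:
Δσ = qB/(B+z) = 263×2.7/(2.7+6.95) = 73.585 kPa
Final effective stress: σ'_f = 62.319 + 73.585 = 135.9 kPa.
σ'_f = 135.9 > σ'_p = 82.9 kPa, so the stress path crosses the preconsolidation pressure — recompression up to σ'_p, then virgin compression beyond:
S_c = H/(1+e₀)·[C_r·log₁₀(σ'_p/σ'_0) + C_c·log₁₀(σ'_f/σ'_p)]
    = 6.9/2.25 × [0.046×log₁₀(82.9/62.319) + 0.4×log₁₀(135.9/82.9)]
    = 3.0667 × [0.005701 + 0.085866] = 0.2808 m

S_c ≈ 281 mm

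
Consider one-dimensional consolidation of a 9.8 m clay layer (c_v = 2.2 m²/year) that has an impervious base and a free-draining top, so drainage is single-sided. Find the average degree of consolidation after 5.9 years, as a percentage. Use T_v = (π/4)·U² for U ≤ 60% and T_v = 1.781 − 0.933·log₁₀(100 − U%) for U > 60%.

U ≈ 41.5 %

Drainage path length: H_d = H = 9.8 m (single drainage).
T_v = c_v·t/H_d² = 2.2×5.9/9.8² = 0.13515.
T_v = 0.13515 corresponds to the U ≤ 60% branch:
U = √(4T_v/π) = 0.4148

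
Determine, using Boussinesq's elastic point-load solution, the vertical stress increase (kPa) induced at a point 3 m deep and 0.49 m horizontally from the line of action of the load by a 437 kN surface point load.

Δσ_z ≈ 21.7 kPa

Boussinesq vertical stress below a point load on an elastic half-space:
Δσ_z = 3P/(2πz²) · [1 + (r/z)²]^(−5/2)
r/z = 0.49/3 = 0.16333; [1+(r/z)²]^(−5/2) = 0.9363.
Δσ_z = 3×437/(2π×3²) × 0.9363 = 23.184 × 0.9363 = 21.71 kPa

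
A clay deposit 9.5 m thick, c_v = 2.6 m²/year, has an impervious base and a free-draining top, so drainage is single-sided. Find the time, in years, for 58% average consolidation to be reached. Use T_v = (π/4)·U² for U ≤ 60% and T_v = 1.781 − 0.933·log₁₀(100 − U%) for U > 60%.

t ≈ 9.17 years

Drainage path length: H_d = H = 9.5 m (single drainage).
U ≤ 60%: T_v = (π/4)·U² = (π/4)×0.58² = 0.26421.
t = T_v·H_d²/c_v = 0.26421×9.5²/2.6 = 9.171 years.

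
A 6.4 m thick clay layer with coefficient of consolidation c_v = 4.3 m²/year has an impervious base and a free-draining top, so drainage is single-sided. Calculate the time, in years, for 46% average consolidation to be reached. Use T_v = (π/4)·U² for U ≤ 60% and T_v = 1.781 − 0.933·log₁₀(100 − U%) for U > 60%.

t ≈ 1.58 years

Drainage path length: H_d = H = 6.4 m (single drainage).
U ≤ 60%: T_v = (π/4)·U² = (π/4)×0.46² = 0.16619.
t = T_v·H_d²/c_v = 0.16619×6.4²/4.3 = 1.583 years.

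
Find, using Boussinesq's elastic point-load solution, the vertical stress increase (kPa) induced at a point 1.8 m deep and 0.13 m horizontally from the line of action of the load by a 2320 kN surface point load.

Δσ_z ≈ 337 kPa

Boussinesq vertical stress below a point load on an elastic half-space:
Δσ_z = 3P/(2πz²) · [1 + (r/z)²]^(−5/2)
r/z = 0.13/1.8 = 0.072222; [1+(r/z)²]^(−5/2) = 0.98708.
Δσ_z = 3×2320/(2π×1.8²) × 0.98708 = 341.89 × 0.98708 = 337.5 kPa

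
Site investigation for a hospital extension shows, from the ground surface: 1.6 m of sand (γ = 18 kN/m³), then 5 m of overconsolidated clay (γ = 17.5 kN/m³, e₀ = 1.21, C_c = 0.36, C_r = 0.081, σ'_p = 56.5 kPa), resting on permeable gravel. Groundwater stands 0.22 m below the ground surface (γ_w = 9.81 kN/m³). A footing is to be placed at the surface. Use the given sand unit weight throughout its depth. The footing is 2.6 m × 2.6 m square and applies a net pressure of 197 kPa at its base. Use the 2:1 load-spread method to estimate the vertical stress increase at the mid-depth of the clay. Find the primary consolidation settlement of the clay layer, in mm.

Mid-depth of clay below the ground surface: z = 1.6 + 5/2 = 4.1 m.
Total vertical stress at mid-clay: σ_v = 18×1.6 + 17.5×2.5 = 72.55 kPa.
Pore pressure: u = 9.81×(4.1 − 0.22) = 38.063 kPa.
Initial effective stress: σ'_0 = σ_v − u = 72.55 − 38.063 = 34.487 kPa.
Stress increase at mid-clay by the 2:1 spreading method:
Δσ = qBL/((B+z)(L+z)) = 197×2.6×2.6/((2.6+4.1)(2.6+4.1)) = 29.666 kPa
Final effective stress: σ'_f = 34.487 + 29.666 = 64.153 kPa.
σ'_f = 64.153 > σ'_p = 56.5 kPa, so the stress path crosses the preconsolidation pressure — recompression up to σ'_p, then virgin compression beyond:
S_c = H/(1+e₀)·[C_r·log₁₀(σ'_p/σ'_0) + C_c·log₁₀(σ'_f/σ'_p)]
    = 5/2.21 × [0.081×log₁₀(56.5/34.487) + 0.36×log₁₀(64.153/56.5)]
    = 2.2624 × [0.017366 + 0.019861] = 0.08422 m

S_c ≈ 84.2 mm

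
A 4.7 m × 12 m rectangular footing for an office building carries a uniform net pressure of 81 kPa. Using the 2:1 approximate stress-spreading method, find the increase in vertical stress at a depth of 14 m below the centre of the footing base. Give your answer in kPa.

Δσ_z ≈ 9.4 kPa

By the 2:1 method the load spreads at 1 horizontal : 2 vertical, so at depth z the loaded area has grown by z in each plan dimension:
Δσ = qBL/((B+z)(L+z)) = 81×4.7×12/((4.7+14)(12+14)) = 9.3961 kPa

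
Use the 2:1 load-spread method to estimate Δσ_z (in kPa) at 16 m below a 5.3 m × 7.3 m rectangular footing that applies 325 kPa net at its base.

By the 2:1 method the load spreads at 1 horizontal : 2 vertical, so at depth z the loaded area has grown by z in each plan dimension:
Δσ = qBL/((B+z)(L+z)) = 325×5.3×7.3/((5.3+16)(7.3+16)) = 25.336 kPa

Δσ_z ≈ 25.3 kPa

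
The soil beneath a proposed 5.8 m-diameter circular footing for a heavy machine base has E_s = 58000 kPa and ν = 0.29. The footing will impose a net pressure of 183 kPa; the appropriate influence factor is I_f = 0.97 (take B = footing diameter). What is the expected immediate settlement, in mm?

Immediate (elastic) settlement: S_e = q·B·(1−ν²)/E_s · I_f.
S_e = 183 × 5.8 × (1 − 0.29²) / 58000 × 0.97
    = 183 × 5.8 × 0.9159 / 58000 × 0.97
    = 0.01626 m = 16.26 mm

S_e ≈ 16.3 mm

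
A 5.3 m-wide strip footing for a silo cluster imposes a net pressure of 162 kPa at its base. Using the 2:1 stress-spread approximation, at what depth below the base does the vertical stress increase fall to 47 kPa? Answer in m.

z ≈ 13 m

2:1 spreading — at depth z the loaded area has grown by z in each plan dimension:
qB/(B+z) = Δσ_z ⇒ z = qB/Δσ_z − B = 162×5.3/47 − 5.3 = 12.97 m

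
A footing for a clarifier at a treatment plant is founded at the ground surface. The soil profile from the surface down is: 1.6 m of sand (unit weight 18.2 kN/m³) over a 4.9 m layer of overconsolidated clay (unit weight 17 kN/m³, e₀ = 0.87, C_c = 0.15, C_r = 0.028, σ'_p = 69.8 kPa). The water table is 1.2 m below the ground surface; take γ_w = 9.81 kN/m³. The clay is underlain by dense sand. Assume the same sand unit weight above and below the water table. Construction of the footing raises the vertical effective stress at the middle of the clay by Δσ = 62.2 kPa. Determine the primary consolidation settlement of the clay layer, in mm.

Mid-depth of clay below the ground surface: z = 1.6 + 4.9/2 = 4.05 m.
Total vertical stress at mid-clay: σ_v = 18.2×1.6 + 17×2.45 = 70.77 kPa.
Pore pressure: u = 9.81×(4.05 − 1.2) = 27.959 kPa.
Initial effective stress: σ'_0 = σ_v − u = 70.77 − 27.959 = 42.811 kPa.
Final effective stress: σ'_f = 42.811 + 62.2 = 105.01 kPa.
σ'_f = 105.01 > σ'_p = 69.8 kPa, so the stress path crosses the preconsolidation pressure — recompression up to σ'_p, then virgin compression beyond:
S_c = H/(1+e₀)·[C_r·log₁₀(σ'_p/σ'_0) + C_c·log₁₀(σ'_f/σ'_p)]
    = 4.9/1.87 × [0.028×log₁₀(69.8/42.811) + 0.15×log₁₀(105.01/69.8)]
    = 2.6203 × [0.0059444 + 0.026606] = 0.08529 m

S_c ≈ 85.3 mm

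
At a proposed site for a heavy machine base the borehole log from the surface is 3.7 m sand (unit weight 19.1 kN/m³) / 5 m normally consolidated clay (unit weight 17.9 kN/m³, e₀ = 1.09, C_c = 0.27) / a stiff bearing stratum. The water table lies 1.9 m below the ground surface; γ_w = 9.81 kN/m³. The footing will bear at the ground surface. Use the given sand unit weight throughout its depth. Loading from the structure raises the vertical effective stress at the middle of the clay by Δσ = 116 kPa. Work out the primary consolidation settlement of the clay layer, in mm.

Mid-depth of clay below the ground surface: z = 3.7 + 5/2 = 6.2 m.
Total vertical stress at mid-clay: σ_v = 19.1×3.7 + 17.9×2.5 = 115.42 kPa.
Pore pressure: u = 9.81×(6.2 − 1.9) = 42.183 kPa.
Initial effective stress: σ'_0 = σ_v − u = 115.42 − 42.183 = 73.237 kPa.
Final effective stress: σ'_f = σ'_0 + Δσ = 73.237 + 116 = 189.24 kPa.
Normally consolidated clay, so the full stress increment lies on the virgin compression line:
S_c = C_c·H/(1+e₀)·log₁₀(σ'_f/σ'_0) = 0.27×5/(1+1.09)×log₁₀(189.24/73.237)
    = 0.64593 × 0.41228 = 0.2663 m

S_c ≈ 266 mm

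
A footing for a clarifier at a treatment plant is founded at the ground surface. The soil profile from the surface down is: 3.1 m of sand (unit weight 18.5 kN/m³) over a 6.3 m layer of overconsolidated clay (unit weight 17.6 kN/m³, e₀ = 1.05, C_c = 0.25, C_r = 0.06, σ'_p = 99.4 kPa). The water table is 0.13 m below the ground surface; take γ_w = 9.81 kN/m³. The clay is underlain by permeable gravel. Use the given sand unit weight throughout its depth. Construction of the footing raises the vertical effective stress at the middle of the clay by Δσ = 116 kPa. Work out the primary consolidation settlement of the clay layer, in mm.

S_c ≈ 227 mm

Mid-depth of clay below the ground surface: z = 3.1 + 6.3/2 = 6.25 m.
Total vertical stress at mid-clay: σ_v = 18.5×3.1 + 17.6×3.15 = 112.79 kPa.
Pore pressure: u = 9.81×(6.25 − 0.13) = 60.037 kPa.
Initial effective stress: σ'_0 = σ_v − u = 112.79 − 60.037 = 52.753 kPa.
Final effective stress: σ'_f = 52.753 + 116 = 168.75 kPa.
σ'_f = 168.75 > σ'_p = 99.4 kPa, so the stress path crosses the preconsolidation pressure — recompression up to σ'_p, then virgin compression beyond:
S_c = H/(1+e₀)·[C_r·log₁₀(σ'_p/σ'_0) + C_c·log₁₀(σ'_f/σ'_p)]
    = 6.3/2.05 × [0.06×log₁₀(99.4/52.753) + 0.25×log₁₀(168.75/99.4)]
    = 3.0732 × [0.016508 + 0.057464] = 0.2273 m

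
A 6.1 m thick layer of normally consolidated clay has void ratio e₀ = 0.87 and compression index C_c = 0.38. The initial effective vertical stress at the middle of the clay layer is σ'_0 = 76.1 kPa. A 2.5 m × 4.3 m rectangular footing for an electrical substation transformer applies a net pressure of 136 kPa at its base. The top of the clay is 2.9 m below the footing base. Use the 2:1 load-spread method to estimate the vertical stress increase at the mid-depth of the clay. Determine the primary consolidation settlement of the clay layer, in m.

S_c ≈ 0.108 m

Mid-depth of clay below the footing base: z = 2.9 + 6.1/2 = 5.95 m.
Stress increase at mid-clay by the 2:1 spreading method:
Δσ = qBL/((B+z)(L+z)) = 136×2.5×4.3/((2.5+5.95)(4.3+5.95)) = 16.88 kPa
Final effective stress: σ'_f = σ'_0 + Δσ = 76.1 + 16.88 = 92.98 kPa.
Normally consolidated clay, so the full stress increment lies on the virgin compression line:
S_c = C_c·H/(1+e₀)·log₁₀(σ'_f/σ'_0) = 0.38×6.1/(1+0.87)×log₁₀(92.98/76.1)
    = 1.2396 × 0.087005 = 0.1079 m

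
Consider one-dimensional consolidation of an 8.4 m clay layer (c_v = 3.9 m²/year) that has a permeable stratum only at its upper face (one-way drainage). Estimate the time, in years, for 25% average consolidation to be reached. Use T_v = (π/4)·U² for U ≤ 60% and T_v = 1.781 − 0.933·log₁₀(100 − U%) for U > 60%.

Drainage path length: H_d = H = 8.4 m (single drainage).
U ≤ 60%: T_v = (π/4)·U² = (π/4)×0.25² = 0.049087.
t = T_v·H_d²/c_v = 0.049087×8.4²/3.9 = 0.8881 years.

t ≈ 0.888 years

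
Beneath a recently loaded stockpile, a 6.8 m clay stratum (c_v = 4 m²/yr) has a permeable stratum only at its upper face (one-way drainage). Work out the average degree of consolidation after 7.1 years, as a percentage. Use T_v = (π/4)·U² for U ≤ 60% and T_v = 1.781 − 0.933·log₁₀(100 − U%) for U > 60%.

U ≈ 82.2 %

Drainage path length: H_d = H = 6.8 m (single drainage).
T_v = c_v·t/H_d² = 4×7.1/6.8² = 0.61419.
T_v = 0.61419 corresponds to the U > 60% branch:
U = 1 − 10^((1.781 − T_v)/0.933)/100 = 0.8219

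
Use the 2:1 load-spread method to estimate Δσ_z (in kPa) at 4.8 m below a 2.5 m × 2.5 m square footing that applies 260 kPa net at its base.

By the 2:1 method the load spreads at 1 horizontal : 2 vertical, so at depth z the loaded area has grown by z in each plan dimension:
Δσ = qBL/((B+z)(L+z)) = 260×2.5×2.5/((2.5+4.8)(2.5+4.8)) = 30.494 kPa

Δσ_z ≈ 30.5 kPa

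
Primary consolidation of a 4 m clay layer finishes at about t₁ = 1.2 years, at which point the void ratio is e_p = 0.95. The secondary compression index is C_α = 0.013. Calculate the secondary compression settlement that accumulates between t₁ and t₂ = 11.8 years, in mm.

S_s ≈ 26.5 mm

Secondary compression: S_s = C_α·H/(1+e_p)·log₁₀(t₂/t₁)
S_s = 0.013×4/(1+0.95)×log₁₀(11.8/1.2)
    = 0.02667 × 0.9927 = 0.02647 m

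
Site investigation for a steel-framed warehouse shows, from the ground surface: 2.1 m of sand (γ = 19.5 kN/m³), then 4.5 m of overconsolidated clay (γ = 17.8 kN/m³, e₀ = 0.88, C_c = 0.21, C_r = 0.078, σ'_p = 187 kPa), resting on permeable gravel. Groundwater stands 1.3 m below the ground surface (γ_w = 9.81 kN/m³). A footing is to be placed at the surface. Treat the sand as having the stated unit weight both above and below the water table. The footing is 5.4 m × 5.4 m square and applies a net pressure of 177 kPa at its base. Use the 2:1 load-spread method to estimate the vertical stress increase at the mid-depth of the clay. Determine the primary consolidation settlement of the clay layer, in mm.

Mid-depth of clay below the ground surface: z = 2.1 + 4.5/2 = 4.35 m.
Total vertical stress at mid-clay: σ_v = 19.5×2.1 + 17.8×2.25 = 81 kPa.
Pore pressure: u = 9.81×(4.35 − 1.3) = 29.921 kPa.
Initial effective stress: σ'_0 = σ_v − u = 81 − 29.921 = 51.079 kPa.
Stress increase at mid-clay by the 2:1 spreading method:
Δσ = qBL/((B+z)(L+z)) = 177×5.4×5.4/((5.4+4.35)(5.4+4.35)) = 54.294 kPa
Final effective stress: σ'_f = 51.079 + 54.294 = 105.37 kPa.
σ'_f = 105.37 ≤ σ'_p = 187 kPa, so the clay remains overconsolidated and only the recompression index applies:
S_c = C_r·H/(1+e₀)·log₁₀(σ'_f/σ'_0) = 0.078×4.5/1.88×log₁₀(105.37/51.079)
    = 0.1867 × 0.31447 = 0.05871 m

S_c ≈ 58.7 mm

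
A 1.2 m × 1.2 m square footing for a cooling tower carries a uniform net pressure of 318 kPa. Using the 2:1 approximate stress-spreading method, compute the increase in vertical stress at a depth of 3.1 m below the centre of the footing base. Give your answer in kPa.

Δσ_z ≈ 24.8 kPa

By the 2:1 method the load spreads at 1 horizontal : 2 vertical, so at depth z the loaded area has grown by z in each plan dimension:
Δσ = qBL/((B+z)(L+z)) = 318×1.2×1.2/((1.2+3.1)(1.2+3.1)) = 24.766 kPa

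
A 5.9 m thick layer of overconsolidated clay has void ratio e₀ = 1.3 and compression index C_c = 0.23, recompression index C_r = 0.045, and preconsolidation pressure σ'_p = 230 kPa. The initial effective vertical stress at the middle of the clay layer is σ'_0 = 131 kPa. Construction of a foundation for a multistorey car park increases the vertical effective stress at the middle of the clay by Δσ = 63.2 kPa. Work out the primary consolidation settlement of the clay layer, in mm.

Final effective stress: σ'_f = 131 + 63.2 = 194.2 kPa.
σ'_f = 194.2 ≤ σ'_p = 230 kPa, so the clay remains overconsolidated and only the recompression index applies:
S_c = C_r·H/(1+e₀)·log₁₀(σ'_f/σ'_0) = 0.045×5.9/2.3×log₁₀(194.2/131)
    = 0.11543 × 0.17098 = 0.01974 m

S_c ≈ 19.7 mm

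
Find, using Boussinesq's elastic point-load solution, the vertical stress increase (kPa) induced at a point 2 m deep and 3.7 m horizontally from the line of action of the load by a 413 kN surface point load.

Δσ_z ≈ 1.2 kPa

Boussinesq vertical stress below a point load on an elastic half-space:
Δσ_z = 3P/(2πz²) · [1 + (r/z)²]^(−5/2)
r/z = 3.7/2 = 1.85; [1+(r/z)²]^(−5/2) = 0.024313.
Δσ_z = 3×413/(2π×2²) × 0.024313 = 49.298 × 0.024313 = 1.199 kPa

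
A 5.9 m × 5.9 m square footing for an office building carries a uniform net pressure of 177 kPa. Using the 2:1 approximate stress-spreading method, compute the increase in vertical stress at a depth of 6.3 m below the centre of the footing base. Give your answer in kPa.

By the 2:1 method the load spreads at 1 horizontal : 2 vertical, so at depth z the loaded area has grown by z in each plan dimension:
Δσ = qBL/((B+z)(L+z)) = 177×5.9×5.9/((5.9+6.3)(5.9+6.3)) = 41.396 kPa

Δσ_z ≈ 41.4 kPa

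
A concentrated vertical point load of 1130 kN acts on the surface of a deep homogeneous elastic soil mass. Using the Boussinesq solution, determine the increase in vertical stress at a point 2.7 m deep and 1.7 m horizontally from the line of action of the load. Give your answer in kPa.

Boussinesq vertical stress below a point load on an elastic half-space:
Δσ_z = 3P/(2πz²) · [1 + (r/z)²]^(−5/2)
r/z = 1.7/2.7 = 0.62963; [1+(r/z)²]^(−5/2) = 0.43396.
Δσ_z = 3×1130/(2π×2.7²) × 0.43396 = 74.01 × 0.43396 = 32.12 kPa

Δσ_z ≈ 32.1 kPa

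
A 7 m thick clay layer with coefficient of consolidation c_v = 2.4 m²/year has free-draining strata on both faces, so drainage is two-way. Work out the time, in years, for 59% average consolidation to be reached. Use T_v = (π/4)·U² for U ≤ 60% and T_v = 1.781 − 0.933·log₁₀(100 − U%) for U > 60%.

t ≈ 1.4 years

Drainage path length: H_d = H/2 = 3.5 m (double drainage).
U ≤ 60%: T_v = (π/4)·U² = (π/4)×0.59² = 0.2734.
t = T_v·H_d²/c_v = 0.2734×3.5²/2.4 = 1.395 years.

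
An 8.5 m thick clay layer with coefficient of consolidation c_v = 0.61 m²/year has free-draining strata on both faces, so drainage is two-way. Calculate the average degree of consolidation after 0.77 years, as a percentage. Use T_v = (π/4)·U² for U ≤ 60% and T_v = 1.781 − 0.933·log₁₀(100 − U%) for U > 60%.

Drainage path length: H_d = H/2 = 4.25 m (double drainage).
T_v = c_v·t/H_d² = 0.61×0.77/4.25² = 0.026004.
T_v = 0.026004 corresponds to the U ≤ 60% branch:
U = √(4T_v/π) = 0.182

U ≈ 18.2 %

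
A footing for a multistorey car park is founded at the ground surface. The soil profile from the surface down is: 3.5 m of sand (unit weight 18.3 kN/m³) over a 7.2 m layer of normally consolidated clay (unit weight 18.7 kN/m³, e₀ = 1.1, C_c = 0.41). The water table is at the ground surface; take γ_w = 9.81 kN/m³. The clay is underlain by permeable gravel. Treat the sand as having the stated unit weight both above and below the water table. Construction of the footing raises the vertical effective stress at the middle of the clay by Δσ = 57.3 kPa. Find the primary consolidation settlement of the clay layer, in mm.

S_c ≈ 401 mm

Mid-depth of clay below the ground surface: z = 3.5 + 7.2/2 = 7.1 m.
Total vertical stress at mid-clay: σ_v = 18.3×3.5 + 18.7×3.6 = 131.37 kPa.
Pore pressure: u = 9.81×(7.1 − 0) = 69.651 kPa.
Initial effective stress: σ'_0 = σ_v − u = 131.37 − 69.651 = 61.719 kPa.
Final effective stress: σ'_f = σ'_0 + Δσ = 61.719 + 57.3 = 119.02 kPa.
Normally consolidated clay, so the full stress increment lies on the virgin compression line:
S_c = C_c·H/(1+e₀)·log₁₀(σ'_f/σ'_0) = 0.41×7.2/(1+1.1)×log₁₀(119.02/61.719)
    = 1.4057 × 0.2852 = 0.4009 m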